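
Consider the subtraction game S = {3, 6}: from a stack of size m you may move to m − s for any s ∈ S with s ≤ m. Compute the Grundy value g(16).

2

Compute g(0), g(1), … for moves {3, 6}:
k:     0  1  2  3  4  5  6  7  8  9 10 11 12 13 14 15 16
g(k):  0  0  0  1  1  1  2  2  2  0  0  0  1  1  1  2  2
So g(16) = 2.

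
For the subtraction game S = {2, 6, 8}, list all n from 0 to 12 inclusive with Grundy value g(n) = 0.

0, 1, 4, 5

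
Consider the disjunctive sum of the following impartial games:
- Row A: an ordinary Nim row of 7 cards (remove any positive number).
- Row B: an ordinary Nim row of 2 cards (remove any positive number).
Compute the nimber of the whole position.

5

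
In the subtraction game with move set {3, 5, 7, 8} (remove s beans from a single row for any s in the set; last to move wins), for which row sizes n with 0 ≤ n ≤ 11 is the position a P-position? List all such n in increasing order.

0, 1, 2, 11

Grundy values for subtraction set {3, 5, 7, 8}:
g(0) = mex{} = 0
g(1) = mex{} = 0
g(2) = mex{} = 0
g(3) = mex{0} = 1
g(4) = mex{0} = 1
g(5) = mex{0} = 1
g(6) = mex{0,1} = 2
g(7) = mex{0,1} = 2
g(8) = mex{0,1} = 2
g(9) = mex{0,1,2} = 3
g(10) = mex{0,1,2} = 3
g(11) = mex{1,2} = 0
The P-positions (g = 0) in 0..11 are 0, 1, 2, 11.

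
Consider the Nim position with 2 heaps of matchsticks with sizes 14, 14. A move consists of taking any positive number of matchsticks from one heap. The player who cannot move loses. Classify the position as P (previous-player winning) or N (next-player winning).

P-position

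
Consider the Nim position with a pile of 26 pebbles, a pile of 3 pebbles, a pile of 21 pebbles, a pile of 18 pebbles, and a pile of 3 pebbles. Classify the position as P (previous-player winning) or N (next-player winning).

Nim-sum: 26 ^ 3 ^ 21 ^ 18 ^ 3 = 29.
The nim-sum is 29 ≠ 0, so this is an N-position: the player to move can win.

N-position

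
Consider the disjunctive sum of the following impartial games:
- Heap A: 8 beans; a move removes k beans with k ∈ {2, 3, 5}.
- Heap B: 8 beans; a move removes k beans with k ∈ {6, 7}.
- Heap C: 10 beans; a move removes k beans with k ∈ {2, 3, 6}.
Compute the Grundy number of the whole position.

1

Grundy values for heap A (subtraction set {2, 3, 5}):
k:     0  1  2  3  4  5  6  7  8
g(k):  0  0  1  1  2  2  3  0  0
So g(8) = 0.
Grundy values for heap B (subtraction set {6, 7}):
k:     0  1  2  3  4  5  6  7  8
g(k):  0  0  0  0  0  0  1  1  1
So g(8) = 1.
Build the Grundy sequence for heap C with g(k) = mex{g(k−s) : s ∈ {2, 3, 6}, s ≤ k}:
g(0) = mex{} = 0
g(1) = mex{} = 0
g(2) = mex{0} = 1
g(3) = mex{0} = 1
g(4) = mex{0,1} = 2
g(5) = mex{1} = 0
g(6) = mex{0,1,2} = 3
g(7) = mex{0,2} = 1
g(8) = mex{0,1,3} = 2
g(9) = mex{1,3} = 0
g(10) = mex{1,2} = 0
So g(10) = 0.
By the Sprague-Grundy theorem, the Grundy value of a sum of independent games is the XOR of the component values.
Combined value = 0 ⊕ 1 ⊕ 0 = 1.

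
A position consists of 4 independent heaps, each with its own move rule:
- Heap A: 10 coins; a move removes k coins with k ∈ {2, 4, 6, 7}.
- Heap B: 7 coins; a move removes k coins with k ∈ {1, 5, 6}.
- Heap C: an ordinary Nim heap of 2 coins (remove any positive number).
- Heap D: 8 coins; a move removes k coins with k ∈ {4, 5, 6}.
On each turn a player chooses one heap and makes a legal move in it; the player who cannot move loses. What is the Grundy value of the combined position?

3

Grundy values for heap A (subtraction set {2, 4, 6, 7}):
g(0) = mex{} = 0
g(1) = mex{} = 0
g(2) = mex{0} = 1
g(3) = mex{0} = 1
g(4) = mex{0,1} = 2
g(5) = mex{0,1} = 2
g(6) = mex{0,1,2} = 3
g(7) = mex{0,1,2} = 3
g(8) = mex{0,1,2,3} = 4
g(9) = mex{1,2,3} = 0
g(10) = mex{1,2,3,4} = 0
So g(10) = 0.
Build the Grundy sequence for heap B with g(k) = mex{g(k−s) : s ∈ {1, 5, 6}, s ≤ k}:
g(0) = mex{} = 0
g(1) = mex{0} = 1
g(2) = mex{1} = 0
g(3) = mex{0} = 1
g(4) = mex{1} = 0
g(5) = mex{0} = 1
g(6) = mex{0,1} = 2
g(7) = mex{0,1,2} = 3
So g(7) = 3.
Heap C is a plain Nim heap of size 2, so its Grundy value is 2.
Build the Grundy sequence for heap D with g(k) = mex{g(k−s) : s ∈ {4, 5, 6}, s ≤ k}:
g(0) = mex{} = 0
g(1) = mex{} = 0
g(2) = mex{} = 0
g(3) = mex{} = 0
g(4) = mex{0} = 1
g(5) = mex{0} = 1
g(6) = mex{0} = 1
g(7) = mex{0} = 1
g(8) = mex{0,1} = 2
So g(8) = 2.
By the Sprague-Grundy theorem, the Grundy value of a sum of independent games is the XOR of the component values.
Combined value = 0 XOR 3 XOR 2 XOR 2 = 3.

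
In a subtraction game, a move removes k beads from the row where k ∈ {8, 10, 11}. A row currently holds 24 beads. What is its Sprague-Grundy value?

0

Compute g(0), g(1), … for moves {8, 10, 11}:
k:     0  1  2  3  4  5  6  7  8  9 10 11 12 13 14 15 16 17 18 19 20 21 22 23 24
g(k):  0  0  0  0  0  0  0  0  1  1  1  1  1  1  1  1  2  2  2  0  0  0  0  0  0
So g(24) = 0.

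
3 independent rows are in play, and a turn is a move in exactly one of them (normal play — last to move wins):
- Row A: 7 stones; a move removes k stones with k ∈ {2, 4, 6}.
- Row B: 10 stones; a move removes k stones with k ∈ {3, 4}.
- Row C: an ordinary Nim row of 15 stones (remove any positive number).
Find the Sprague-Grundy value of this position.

13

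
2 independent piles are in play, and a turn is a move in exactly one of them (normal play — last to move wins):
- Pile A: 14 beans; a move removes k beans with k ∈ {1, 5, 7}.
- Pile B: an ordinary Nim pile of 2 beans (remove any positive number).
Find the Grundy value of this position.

2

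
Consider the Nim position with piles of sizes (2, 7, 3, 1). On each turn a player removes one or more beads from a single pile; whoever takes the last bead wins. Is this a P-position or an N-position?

N-position

Nim-sum: 2 ⊕ 7 ⊕ 3 ⊕ 1 = 7.
The nim-sum is 7 ≠ 0, so this is an N-position: the player to move can win.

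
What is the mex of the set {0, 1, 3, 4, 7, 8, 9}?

The values 0, 1 are all present; 2 is the first non-negative integer missing from the set.

2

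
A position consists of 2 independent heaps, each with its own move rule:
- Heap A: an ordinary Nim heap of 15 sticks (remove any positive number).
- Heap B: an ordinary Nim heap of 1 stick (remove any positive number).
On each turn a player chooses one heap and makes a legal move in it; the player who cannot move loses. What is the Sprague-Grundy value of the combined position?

14

Heap A is a plain Nim heap of size 15, so its Grundy value is 15.
Heap B is a plain Nim heap of size 1, so its Grundy value is 1.
By the Sprague-Grundy theorem, the Grundy value of a sum of independent games is the XOR of the component values.
Combined value = 15 XOR 1 = 14.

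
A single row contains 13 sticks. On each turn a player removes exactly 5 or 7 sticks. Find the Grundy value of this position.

Build the Grundy sequence with g(k) = mex{g(k−s) : s ∈ {5, 7}, s ≤ k}:
g(0) = mex{} = 0
g(1) = mex{} = 0
g(2) = mex{} = 0
g(3) = mex{} = 0
g(4) = mex{} = 0
g(5) = mex{0} = 1
g(6) = mex{0} = 1
g(7) = mex{0} = 1
g(8) = mex{0} = 1
g(9) = mex{0} = 1
g(10) = mex{0,1} = 2
g(11) = mex{0,1} = 2
g(12) = mex{1} = 0
g(13) = mex{1} = 0
So g(13) = 0.

0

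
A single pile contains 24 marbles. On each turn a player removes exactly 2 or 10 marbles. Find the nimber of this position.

Grundy values for subtraction set {2, 10}:
k:     0  1  2  3  4  5  6  7  8  9 10 11 12 13 14 15 16 17 18 19 20 21 22 23 24
g(k):  0  0  1  1  0  0  1  1  0  0  1  1  0  0  1  1  0  0  1  1  0  0  1  1  0
So g(24) = 0.

0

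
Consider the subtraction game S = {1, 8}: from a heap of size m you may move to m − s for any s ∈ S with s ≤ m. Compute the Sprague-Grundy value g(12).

1

Build the Grundy sequence with g(k) = mex{g(k−s) : s ∈ {1, 8}, s ≤ k}:
g(0) = mex{} = 0
g(1) = mex{0} = 1
g(2) = mex{1} = 0
g(3) = mex{0} = 1
g(4) = mex{1} = 0
g(5) = mex{0} = 1
g(6) = mex{1} = 0
g(7) = mex{0} = 1
g(8) = mex{0,1} = 2
g(9) = mex{1,2} = 0
g(10) = mex{0} = 1
g(11) = mex{1} = 0
g(12) = mex{0} = 1
So g(12) = 1.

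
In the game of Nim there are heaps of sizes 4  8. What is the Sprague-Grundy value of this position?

In binary:
  0100  (4)
  1000  (8)
  ----
  1100  (12)

12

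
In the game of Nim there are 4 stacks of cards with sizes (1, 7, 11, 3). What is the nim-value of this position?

Write each in binary and XOR column by column:
  0001  (1)
  0111  (7)
  1011  (11)
  0011  (3)
  ----
  1110  (14)

14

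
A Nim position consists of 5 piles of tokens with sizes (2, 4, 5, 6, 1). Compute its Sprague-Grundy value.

Bitwise XOR of the heap sizes:
  010  (2)
  100  (4)
  101  (5)
  110  (6)
  001  (1)
  ---
  100  (4)

4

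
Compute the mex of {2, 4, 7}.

0 is not in the set, so the mex is 0.

0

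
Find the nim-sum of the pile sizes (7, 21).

Write each in binary and XOR column by column:
  00111  (7)
  10101  (21)
  -----
  10010  (18)

18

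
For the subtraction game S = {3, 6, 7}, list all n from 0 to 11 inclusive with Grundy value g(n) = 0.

0, 1, 2, 10, 11

Compute g(0), g(1), … for moves {3, 6, 7}:
g(0) = mex{} = 0
g(1) = mex{} = 0
g(2) = mex{} = 0
g(3) = mex{0} = 1
g(4) = mex{0} = 1
g(5) = mex{0} = 1
g(6) = mex{0,1} = 2
g(7) = mex{0,1} = 2
g(8) = mex{0,1} = 2
g(9) = mex{0,1,2} = 3
g(10) = mex{1,2} = 0
g(11) = mex{1,2} = 0
The P-positions (g = 0) in 0..11 are 0, 1, 2, 10, 11.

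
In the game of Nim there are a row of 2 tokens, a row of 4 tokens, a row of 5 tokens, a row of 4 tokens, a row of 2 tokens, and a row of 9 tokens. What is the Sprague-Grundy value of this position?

12

Bitwise XOR of the heap sizes:
  0010  (2)
  0100  (4)
  0101  (5)
  0100  (4)
  0010  (2)
  1001  (9)
  ----
  1100  (12)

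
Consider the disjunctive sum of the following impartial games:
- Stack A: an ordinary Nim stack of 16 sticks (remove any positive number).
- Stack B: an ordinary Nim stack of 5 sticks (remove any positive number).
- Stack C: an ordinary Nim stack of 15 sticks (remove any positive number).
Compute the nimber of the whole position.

26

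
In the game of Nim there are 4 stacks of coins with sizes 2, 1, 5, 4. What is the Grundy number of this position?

2

Nim-sum: 2 ⊕ 1 ⊕ 5 ⊕ 4 = 2.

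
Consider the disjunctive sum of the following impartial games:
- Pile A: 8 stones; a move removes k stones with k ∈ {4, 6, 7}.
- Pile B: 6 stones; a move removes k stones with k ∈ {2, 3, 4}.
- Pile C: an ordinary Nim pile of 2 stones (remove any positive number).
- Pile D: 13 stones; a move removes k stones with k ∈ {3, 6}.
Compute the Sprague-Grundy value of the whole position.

1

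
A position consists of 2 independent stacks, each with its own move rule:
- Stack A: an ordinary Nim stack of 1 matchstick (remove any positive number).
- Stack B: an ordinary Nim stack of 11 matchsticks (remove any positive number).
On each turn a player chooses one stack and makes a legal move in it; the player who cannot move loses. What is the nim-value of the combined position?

Stack A is a plain Nim stack of size 1, so its Grundy value is 1.
Stack B is a plain Nim stack of size 11, so its Grundy value is 11.
The value of a disjunctive sum is the nim-sum of the parts.
Combined value = 1 XOR 11 = 10.

10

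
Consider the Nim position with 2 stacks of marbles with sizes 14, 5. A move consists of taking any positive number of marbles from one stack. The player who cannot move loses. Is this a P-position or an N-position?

N-position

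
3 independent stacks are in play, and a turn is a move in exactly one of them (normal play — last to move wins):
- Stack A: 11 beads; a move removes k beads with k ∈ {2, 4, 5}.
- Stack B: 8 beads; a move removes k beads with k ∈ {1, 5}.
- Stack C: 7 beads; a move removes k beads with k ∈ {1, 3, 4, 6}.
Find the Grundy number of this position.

Build the Grundy sequence for stack A with g(k) = mex{g(k−s) : s ∈ {2, 4, 5}, s ≤ k}:
g(0) = mex{} = 0
g(1) = mex{} = 0
g(2) = mex{0} = 1
g(3) = mex{0} = 1
g(4) = mex{0,1} = 2
g(5) = mex{0,1} = 2
g(6) = mex{0,1,2} = 3
g(7) = mex{1,2} = 0
g(8) = mex{1,2,3} = 0
g(9) = mex{0,2} = 1
g(10) = mex{0,2,3} = 1
g(11) = mex{0,1,3} = 2
So g(11) = 2.
For stack B, compute g(0), g(1), … with moves {1, 5}:
k:     0  1  2  3  4  5  6  7  8
g(k):  0  1  0  1  0  1  0  1  0
So g(8) = 0.
Grundy values for stack C (subtraction set {1, 3, 4, 6}):
k:     0  1  2  3  4  5  6  7
g(k):  0  1  0  1  2  3  2  0
So g(7) = 0.
The value of a disjunctive sum is the nim-sum of the parts.
Combined value = 2 XOR 0 XOR 0 = 2.

2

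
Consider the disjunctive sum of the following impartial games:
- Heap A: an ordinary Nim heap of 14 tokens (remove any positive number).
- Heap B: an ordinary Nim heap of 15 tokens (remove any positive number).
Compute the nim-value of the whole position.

1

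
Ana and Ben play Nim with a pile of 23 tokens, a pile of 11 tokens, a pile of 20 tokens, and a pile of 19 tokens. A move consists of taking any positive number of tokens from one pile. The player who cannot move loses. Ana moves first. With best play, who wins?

Compute the nim-sum pairwise:
23 ⊕ 11 = 28
28 ⊕ 20 = 8
8 ⊕ 19 = 27
The nim-sum is 27 ≠ 0, so this is an N-position: the player to move can win; Ana has a winning move.

Ana wins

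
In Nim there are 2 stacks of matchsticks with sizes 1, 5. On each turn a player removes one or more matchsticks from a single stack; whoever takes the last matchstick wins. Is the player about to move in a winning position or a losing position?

Winning position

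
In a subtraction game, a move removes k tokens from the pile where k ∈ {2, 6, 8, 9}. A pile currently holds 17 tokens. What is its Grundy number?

1

Compute g(0), g(1), … for moves {2, 6, 8, 9}:
k:     0  1  2  3  4  5  6  7  8  9 10 11 12 13 14 15 16 17
g(k):  0  0  1  1  0  0  1  1  2  2  3  3  2  2  3  0  0  1
So g(17) = 1.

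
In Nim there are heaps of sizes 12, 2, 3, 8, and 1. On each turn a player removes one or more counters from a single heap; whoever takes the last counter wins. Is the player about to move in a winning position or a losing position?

Winning position

Compute the nim-sum pairwise:
12 ^ 2 = 14
14 ^ 3 = 13
13 ^ 8 = 5
5 ^ 1 = 4
The nim-sum is 4 ≠ 0, so this is an N-position: the player to move can win.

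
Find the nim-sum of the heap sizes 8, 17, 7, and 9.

23

Compute the nim-sum pairwise:
8 ^ 17 = 25
25 ^ 7 = 30
30 ^ 9 = 23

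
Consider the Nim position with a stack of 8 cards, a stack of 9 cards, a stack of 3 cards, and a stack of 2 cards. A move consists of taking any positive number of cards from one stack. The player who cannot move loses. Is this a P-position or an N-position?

P-position

Write each in binary and XOR column by column:
  1000  (8)
  1001  (9)
  0011  (3)
  0010  (2)
  ----
  0000  (0)
The nim-sum is 0, so this is a P-position: the player to move is in a losing position under optimal play.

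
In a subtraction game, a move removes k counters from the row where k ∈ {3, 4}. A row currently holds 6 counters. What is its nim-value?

Build the Grundy sequence with g(k) = mex{g(k−s) : s ∈ {3, 4}, s ≤ k}:
g(0) = mex{} = 0
g(1) = mex{} = 0
g(2) = mex{} = 0
g(3) = mex{0} = 1
g(4) = mex{0} = 1
g(5) = mex{0} = 1
g(6) = mex{0,1} = 2
So g(6) = 2.

2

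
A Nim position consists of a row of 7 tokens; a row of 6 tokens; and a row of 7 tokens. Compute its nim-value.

Write each in binary and XOR column by column:
  111  (7)
  110  (6)
  111  (7)
  ---
  110  (6)

6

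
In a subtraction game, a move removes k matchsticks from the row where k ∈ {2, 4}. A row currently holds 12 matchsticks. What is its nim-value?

Build the Grundy sequence with g(k) = mex{g(k−s) : s ∈ {2, 4}, s ≤ k}:
g(0) = mex{} = 0
g(1) = mex{} = 0
g(2) = mex{0} = 1
g(3) = mex{0} = 1
g(4) = mex{0,1} = 2
g(5) = mex{0,1} = 2
g(6) = mex{1,2} = 0
g(7) = mex{1,2} = 0
g(8) = mex{0,2} = 1
g(9) = mex{0,2} = 1
g(10) = mex{0,1} = 2
g(11) = mex{0,1} = 2
g(12) = mex{1,2} = 0
So g(12) = 0.

0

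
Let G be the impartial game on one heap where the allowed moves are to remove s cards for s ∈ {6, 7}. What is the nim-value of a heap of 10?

1

Compute g(0), g(1), … for moves {6, 7}:
k:     0  1  2  3  4  5  6  7  8  9 10
g(k):  0  0  0  0  0  0  1  1  1  1  1
So g(10) = 1.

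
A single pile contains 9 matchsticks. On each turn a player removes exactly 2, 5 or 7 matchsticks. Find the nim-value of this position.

2

Grundy values for subtraction set {2, 5, 7}:
g(0) = mex{} = 0
g(1) = mex{} = 0
g(2) = mex{0} = 1
g(3) = mex{0} = 1
g(4) = mex{1} = 0
g(5) = mex{0,1} = 2
g(6) = mex{0} = 1
g(7) = mex{0,1,2} = 3
g(8) = mex{0,1} = 2
g(9) = mex{0,1,3} = 2
So g(9) = 2.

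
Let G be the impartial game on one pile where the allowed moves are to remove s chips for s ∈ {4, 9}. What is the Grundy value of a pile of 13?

Compute g(0), g(1), … for moves {4, 9}:
k:     0  1  2  3  4  5  6  7  8  9 10 11 12 13
g(k):  0  0  0  0  1  1  1  1  0  2  2  2  1  0
So g(13) = 0.

0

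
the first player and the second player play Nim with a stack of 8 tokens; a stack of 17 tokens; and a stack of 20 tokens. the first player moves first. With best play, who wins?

the first player wins

Compute the nim-sum pairwise:
8 ⊕ 17 = 25
25 ⊕ 20 = 13
The nim-sum is 13 ≠ 0, so this is an N-position: the player to move can win; the first player has a winning move.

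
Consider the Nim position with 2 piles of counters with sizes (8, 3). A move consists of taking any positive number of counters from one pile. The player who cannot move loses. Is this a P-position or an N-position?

N-position

Compute the nim-sum pairwise:
8 ⊕ 3 = 11
The nim-sum is 11 ≠ 0, so this is an N-position: the player to move can win.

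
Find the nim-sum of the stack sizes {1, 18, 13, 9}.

23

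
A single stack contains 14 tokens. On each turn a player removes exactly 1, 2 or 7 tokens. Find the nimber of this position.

2

Grundy values for subtraction set {1, 2, 7}:
k:     0  1  2  3  4  5  6  7  8  9 10 11 12 13 14
g(k):  0  1  2  0  1  2  0  1  2  0  1  2  0  1  2
So g(14) = 2.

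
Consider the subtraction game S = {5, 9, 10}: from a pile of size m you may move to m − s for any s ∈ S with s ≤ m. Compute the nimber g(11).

Compute g(0), g(1), … for moves {5, 9, 10}:
g(0) = mex{} = 0
g(1) = mex{} = 0
g(2) = mex{} = 0
g(3) = mex{} = 0
g(4) = mex{} = 0
g(5) = mex{0} = 1
g(6) = mex{0} = 1
g(7) = mex{0} = 1
g(8) = mex{0} = 1
g(9) = mex{0} = 1
g(10) = mex{0,1} = 2
g(11) = mex{0,1} = 2
So g(11) = 2.

2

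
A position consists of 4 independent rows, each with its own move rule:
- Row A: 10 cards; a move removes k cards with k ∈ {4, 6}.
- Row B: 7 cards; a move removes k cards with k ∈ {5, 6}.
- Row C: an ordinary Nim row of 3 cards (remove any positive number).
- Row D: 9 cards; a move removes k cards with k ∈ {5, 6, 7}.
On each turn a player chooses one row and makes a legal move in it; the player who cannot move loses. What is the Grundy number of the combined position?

Grundy values for row A (subtraction set {4, 6}):
k:     0  1  2  3  4  5  6  7  8  9 10
g(k):  0  0  0  0  1  1  1  1  2  2  0
So g(10) = 0.
Build the Grundy sequence for row B with g(k) = mex{g(k−s) : s ∈ {5, 6}, s ≤ k}:
k:     0  1  2  3  4  5  6  7
g(k):  0  0  0  0  0  1  1  1
So g(7) = 1.
Row C is a plain Nim row of size 3, so its Grundy value is 3.
Build the Grundy sequence for row D with g(k) = mex{g(k−s) : s ∈ {5, 6, 7}, s ≤ k}:
g(0) = mex{} = 0
g(1) = mex{} = 0
g(2) = mex{} = 0
g(3) = mex{} = 0
g(4) = mex{} = 0
g(5) = mex{0} = 1
g(6) = mex{0} = 1
g(7) = mex{0} = 1
g(8) = mex{0} = 1
g(9) = mex{0} = 1
So g(9) = 1.
The value of a disjunctive sum is the nim-sum of the parts.
Combined value = 0 XOR 1 XOR 3 XOR 1 = 3.

3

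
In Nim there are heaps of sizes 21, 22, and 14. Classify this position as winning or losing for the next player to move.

Write each in binary and XOR column by column:
  10101  (21)
  10110  (22)
  01110  (14)
  -----
  01101  (13)
The nim-sum is 13 ≠ 0, so this is an N-position: the player to move can win.

Winning position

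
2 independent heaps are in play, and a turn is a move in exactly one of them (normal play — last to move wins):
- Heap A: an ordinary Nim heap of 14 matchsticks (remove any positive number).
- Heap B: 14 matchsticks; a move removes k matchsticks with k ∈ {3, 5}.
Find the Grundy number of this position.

12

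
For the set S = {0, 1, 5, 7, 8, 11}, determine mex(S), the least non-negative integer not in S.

2

The values 0, 1 are all present; 2 is the first non-negative integer missing from the set.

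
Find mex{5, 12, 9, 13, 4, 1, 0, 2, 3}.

The values 0, 1, 2, 3, 4, 5 are all present; 6 is the first non-negative integer missing from the set.

6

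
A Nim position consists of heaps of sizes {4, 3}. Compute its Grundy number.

7

Nim-sum: 4 ^ 3 = 7.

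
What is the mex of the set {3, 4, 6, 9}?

0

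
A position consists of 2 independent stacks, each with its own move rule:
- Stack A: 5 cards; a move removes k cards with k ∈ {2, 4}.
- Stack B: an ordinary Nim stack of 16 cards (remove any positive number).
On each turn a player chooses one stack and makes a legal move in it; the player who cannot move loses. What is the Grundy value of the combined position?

Build the Grundy sequence for stack A with g(k) = mex{g(k−s) : s ∈ {2, 4}, s ≤ k}:
k:     0  1  2  3  4  5
g(k):  0  0  1  1  2  2
So g(5) = 2.
Stack B is a plain Nim stack of size 16, so its Grundy value is 16.
By the Sprague-Grundy theorem, the Grundy value of a sum of independent games is the XOR of the component values.
Combined value = 2 ⊕ 16 = 18.

18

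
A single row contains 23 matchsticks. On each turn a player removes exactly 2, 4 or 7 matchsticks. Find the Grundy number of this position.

1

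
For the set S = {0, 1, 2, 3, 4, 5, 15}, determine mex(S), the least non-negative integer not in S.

6

The values 0, 1, 2, 3, 4, 5 are all present; 6 is the first non-negative integer missing from the set.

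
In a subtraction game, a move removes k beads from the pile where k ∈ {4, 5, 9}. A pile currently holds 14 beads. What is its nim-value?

0

Compute g(0), g(1), … for moves {4, 5, 9}:
g(0) = mex{} = 0
g(1) = mex{} = 0
g(2) = mex{} = 0
g(3) = mex{} = 0
g(4) = mex{0} = 1
g(5) = mex{0} = 1
g(6) = mex{0} = 1
g(7) = mex{0} = 1
g(8) = mex{0,1} = 2
g(9) = mex{0,1} = 2
g(10) = mex{0,1} = 2
g(11) = mex{0,1} = 2
g(12) = mex{0,1,2} = 3
g(13) = mex{1,2} = 0
g(14) = mex{1,2} = 0
So g(14) = 0.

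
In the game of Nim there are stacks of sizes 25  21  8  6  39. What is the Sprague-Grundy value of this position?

37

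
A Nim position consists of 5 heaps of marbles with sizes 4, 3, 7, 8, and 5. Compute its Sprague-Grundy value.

Nim-sum: 4 ⊕ 3 ⊕ 7 ⊕ 8 ⊕ 5 = 13.

13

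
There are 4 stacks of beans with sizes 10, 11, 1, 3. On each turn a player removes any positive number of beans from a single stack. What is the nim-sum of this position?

3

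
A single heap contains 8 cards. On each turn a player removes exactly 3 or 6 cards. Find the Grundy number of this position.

2

Build the Grundy sequence with g(k) = mex{g(k−s) : s ∈ {3, 6}, s ≤ k}:
k:     0  1  2  3  4  5  6  7  8
g(k):  0  0  0  1  1  1  2  2  2
So g(8) = 2.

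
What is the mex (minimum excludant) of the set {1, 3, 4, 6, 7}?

0 is not in the set, so the mex is 0.

0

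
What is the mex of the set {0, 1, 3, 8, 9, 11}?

The values 0, 1 are all present; 2 is the first non-negative integer missing from the set.

2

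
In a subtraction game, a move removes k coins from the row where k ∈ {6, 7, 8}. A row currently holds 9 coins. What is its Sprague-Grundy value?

Grundy values for subtraction set {6, 7, 8}:
g(0) = mex{} = 0
g(1) = mex{} = 0
g(2) = mex{} = 0
g(3) = mex{} = 0
g(4) = mex{} = 0
g(5) = mex{} = 0
g(6) = mex{0} = 1
g(7) = mex{0} = 1
g(8) = mex{0} = 1
g(9) = mex{0} = 1
So g(9) = 1.

1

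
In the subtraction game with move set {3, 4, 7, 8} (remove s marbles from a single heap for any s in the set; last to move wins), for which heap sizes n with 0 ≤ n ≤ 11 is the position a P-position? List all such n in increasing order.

Grundy values for subtraction set {3, 4, 7, 8}:
g(0) = mex{} = 0
g(1) = mex{} = 0
g(2) = mex{} = 0
g(3) = mex{0} = 1
g(4) = mex{0} = 1
g(5) = mex{0} = 1
g(6) = mex{0,1} = 2
g(7) = mex{0,1} = 2
g(8) = mex{0,1} = 2
g(9) = mex{0,1,2} = 3
g(10) = mex{0,1,2} = 3
g(11) = mex{1,2} = 0
The P-positions (g = 0) in 0..11 are 0, 1, 2, 11.

0, 1, 2, 11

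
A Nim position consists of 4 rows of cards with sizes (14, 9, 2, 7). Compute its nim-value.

2

Compute the nim-sum pairwise:
14 XOR 9 = 7
7 XOR 2 = 5
5 XOR 7 = 2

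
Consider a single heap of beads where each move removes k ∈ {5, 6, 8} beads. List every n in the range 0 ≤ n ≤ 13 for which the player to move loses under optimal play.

0, 1, 2, 3, 4, 13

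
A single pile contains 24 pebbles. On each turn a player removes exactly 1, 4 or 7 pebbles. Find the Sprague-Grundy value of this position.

Grundy values for subtraction set {1, 4, 7}:
k:     0  1  2  3  4  5  6  7  8  9 10 11 12 13 14 15 16 17 18 19 20 21 22 23 24
g(k):  0  1  0  1  2  0  1  2  0  1  0  1  2  0  1  2  0  1  0  1  2  0  1  2  0
So g(24) = 0.

0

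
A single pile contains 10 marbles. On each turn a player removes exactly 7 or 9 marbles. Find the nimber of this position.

1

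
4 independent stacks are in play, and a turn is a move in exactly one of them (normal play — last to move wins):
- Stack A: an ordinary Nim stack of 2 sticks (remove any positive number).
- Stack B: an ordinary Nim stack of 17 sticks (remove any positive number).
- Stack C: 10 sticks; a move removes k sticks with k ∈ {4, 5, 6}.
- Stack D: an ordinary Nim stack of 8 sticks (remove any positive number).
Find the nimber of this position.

Stack A is a plain Nim stack of size 2, so its Grundy value is 2.
Stack B is a plain Nim stack of size 17, so its Grundy value is 17.
Build the Grundy sequence for stack C with g(k) = mex{g(k−s) : s ∈ {4, 5, 6}, s ≤ k}:
g(0) = mex{} = 0
g(1) = mex{} = 0
g(2) = mex{} = 0
g(3) = mex{} = 0
g(4) = mex{0} = 1
g(5) = mex{0} = 1
g(6) = mex{0} = 1
g(7) = mex{0} = 1
g(8) = mex{0,1} = 2
g(9) = mex{0,1} = 2
g(10) = mex{1} = 0
So g(10) = 0.
Stack D is a plain Nim stack of size 8, so its Grundy value is 8.
By the Sprague-Grundy theorem, the Grundy value of a sum of independent games is the XOR of the component values.
Combined value = 2 XOR 17 XOR 0 XOR 8 = 27.

27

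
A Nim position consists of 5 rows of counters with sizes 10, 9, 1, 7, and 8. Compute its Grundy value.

In binary:
  1010  (10)
  1001  (9)
  0001  (1)
  0111  (7)
  1000  (8)
  ----
  1101  (13)

13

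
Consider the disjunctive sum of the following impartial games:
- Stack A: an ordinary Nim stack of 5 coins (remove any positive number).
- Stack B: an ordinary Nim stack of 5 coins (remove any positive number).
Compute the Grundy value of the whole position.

0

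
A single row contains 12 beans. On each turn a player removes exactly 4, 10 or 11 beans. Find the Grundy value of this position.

1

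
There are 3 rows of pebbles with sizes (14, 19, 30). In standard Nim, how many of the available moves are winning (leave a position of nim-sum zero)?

3

Compute the nim-sum pairwise:
14 ^ 19 = 29
29 ^ 30 = 3
The overall nim-sum is X = 3. A row of size p has a winning move iff p XOR X < p (reduce it to p XOR X).
  14: 14 XOR 3 = 13 < 14 — winning move (to 13).
  19: 19 XOR 3 = 16 < 19 — winning move (to 16).
  30: 30 XOR 3 = 29 < 30 — winning move (to 29).
That gives 3 winning moves.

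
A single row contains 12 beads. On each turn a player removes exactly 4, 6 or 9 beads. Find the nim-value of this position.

3

Grundy values for subtraction set {4, 6, 9}:
k:     0  1  2  3  4  5  6  7  8  9 10 11 12
g(k):  0  0  0  0  1  1  1  1  2  2  2  2  3
So g(12) = 3.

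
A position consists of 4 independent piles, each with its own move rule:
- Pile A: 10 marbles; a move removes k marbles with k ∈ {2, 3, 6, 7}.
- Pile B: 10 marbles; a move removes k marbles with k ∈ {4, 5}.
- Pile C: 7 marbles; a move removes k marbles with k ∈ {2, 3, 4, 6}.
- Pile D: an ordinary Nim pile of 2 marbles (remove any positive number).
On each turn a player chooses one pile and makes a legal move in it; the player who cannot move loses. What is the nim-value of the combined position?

Build the Grundy sequence for pile A with g(k) = mex{g(k−s) : s ∈ {2, 3, 6, 7}, s ≤ k}:
k:     0  1  2  3  4  5  6  7  8  9 10
g(k):  0  0  1  1  2  0  3  1  2  0  0
So g(10) = 0.
Grundy values for pile B (subtraction set {4, 5}):
k:     0  1  2  3  4  5  6  7  8  9 10
g(k):  0  0  0  0  1  1  1  1  2  0  0
So g(10) = 0.
Grundy values for pile C (subtraction set {2, 3, 4, 6}):
g(0) = mex{} = 0
g(1) = mex{} = 0
g(2) = mex{0} = 1
g(3) = mex{0} = 1
g(4) = mex{0,1} = 2
g(5) = mex{0,1} = 2
g(6) = mex{0,1,2} = 3
g(7) = mex{0,1,2} = 3
So g(7) = 3.
Pile D is a plain Nim pile of size 2, so its Grundy value is 2.
By the Sprague-Grundy theorem, the Grundy value of a sum of independent games is the XOR of the component values.
Combined value = 0 ⊕ 0 ⊕ 3 ⊕ 2 = 1.

1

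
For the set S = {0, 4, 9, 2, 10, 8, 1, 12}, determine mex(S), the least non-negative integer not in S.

The values 0, 1, 2 are all present; 3 is the first non-negative integer missing from the set.

3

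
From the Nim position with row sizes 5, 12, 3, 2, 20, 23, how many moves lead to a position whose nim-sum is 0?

1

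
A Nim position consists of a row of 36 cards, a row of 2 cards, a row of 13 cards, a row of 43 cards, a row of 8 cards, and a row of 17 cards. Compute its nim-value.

Bitwise XOR of the heap sizes:
  100100  (36)
  000010  (2)
  001101  (13)
  101011  (43)
  001000  (8)
  010001  (17)
  ------
  011001  (25)

25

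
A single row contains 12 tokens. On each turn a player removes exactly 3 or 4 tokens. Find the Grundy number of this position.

1

Grundy values for subtraction set {3, 4}:
k:     0  1  2  3  4  5  6  7  8  9 10 11 12
g(k):  0  0  0  1  1  1  2  0  0  0  1  1  1
So g(12) = 1.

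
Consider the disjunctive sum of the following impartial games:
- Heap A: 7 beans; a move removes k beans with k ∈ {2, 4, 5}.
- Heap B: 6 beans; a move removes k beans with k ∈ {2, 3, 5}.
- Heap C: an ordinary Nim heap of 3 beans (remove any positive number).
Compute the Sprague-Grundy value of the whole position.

0

For heap A, compute g(0), g(1), … with moves {2, 4, 5}:
g(0) = mex{} = 0
g(1) = mex{} = 0
g(2) = mex{0} = 1
g(3) = mex{0} = 1
g(4) = mex{0,1} = 2
g(5) = mex{0,1} = 2
g(6) = mex{0,1,2} = 3
g(7) = mex{1,2} = 0
So g(7) = 0.
For heap B, compute g(0), g(1), … with moves {2, 3, 5}:
g(0) = mex{} = 0
g(1) = mex{} = 0
g(2) = mex{0} = 1
g(3) = mex{0} = 1
g(4) = mex{0,1} = 2
g(5) = mex{0,1} = 2
g(6) = mex{0,1,2} = 3
So g(6) = 3.
Heap C is a plain Nim heap of size 3, so its Grundy value is 3.
By the Sprague-Grundy theorem, the Grundy value of a sum of independent games is the XOR of the component values.
Combined value = 0 ⊕ 3 ⊕ 3 = 0.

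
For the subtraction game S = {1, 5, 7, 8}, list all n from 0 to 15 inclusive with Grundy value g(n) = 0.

0, 2, 4, 6, 15

Build the Grundy sequence with g(k) = mex{g(k−s) : s ∈ {1, 5, 7, 8}, s ≤ k}:
k:     0  1  2  3  4  5  6  7  8  9 10 11 12 13 14 15
g(k):  0  1  0  1  0  1  0  1  2  3  2  3  2  3  2  0
The P-positions (g = 0) in 0..15 are 0, 2, 4, 6, 15.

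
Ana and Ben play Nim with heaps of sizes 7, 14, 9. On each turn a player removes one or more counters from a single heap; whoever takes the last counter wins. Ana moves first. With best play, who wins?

Nim-sum: 7 XOR 14 XOR 9 = 0.
The nim-sum is 0, so this is a P-position: the player to move is in a losing position under optimal play; Ana is about to move from it and so loses — Ben wins.

Ben wins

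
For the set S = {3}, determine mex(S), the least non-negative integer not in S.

0 is not in the set, so the mex is 0.

0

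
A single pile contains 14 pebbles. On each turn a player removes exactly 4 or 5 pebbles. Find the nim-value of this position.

Build the Grundy sequence with g(k) = mex{g(k−s) : s ∈ {4, 5}, s ≤ k}:
g(0) = mex{} = 0
g(1) = mex{} = 0
g(2) = mex{} = 0
g(3) = mex{} = 0
g(4) = mex{0} = 1
g(5) = mex{0} = 1
g(6) = mex{0} = 1
g(7) = mex{0} = 1
g(8) = mex{0,1} = 2
g(9) = mex{1} = 0
g(10) = mex{1} = 0
g(11) = mex{1} = 0
g(12) = mex{1,2} = 0
g(13) = mex{0,2} = 1
g(14) = mex{0} = 1
So g(14) = 1.

1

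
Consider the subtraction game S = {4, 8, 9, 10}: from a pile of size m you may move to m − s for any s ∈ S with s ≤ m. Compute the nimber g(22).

2

Grundy values for subtraction set {4, 8, 9, 10}:
k:     0  1  2  3  4  5  6  7  8  9 10 11 12 13 14 15 16 17 18 19 20 21 22
g(k):  0  0  0  0  1  1  1  1  2  2  2  2  3  3  0  0  0  0  1  1  1  1  2
So g(22) = 2.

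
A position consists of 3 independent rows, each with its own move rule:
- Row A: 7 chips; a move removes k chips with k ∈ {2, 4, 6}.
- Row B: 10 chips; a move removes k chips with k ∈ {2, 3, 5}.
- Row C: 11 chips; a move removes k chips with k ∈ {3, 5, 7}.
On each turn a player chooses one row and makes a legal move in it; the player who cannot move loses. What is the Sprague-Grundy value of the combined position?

2

Build the Grundy sequence for row A with g(k) = mex{g(k−s) : s ∈ {2, 4, 6}, s ≤ k}:
g(0) = mex{} = 0
g(1) = mex{} = 0
g(2) = mex{0} = 1
g(3) = mex{0} = 1
g(4) = mex{0,1} = 2
g(5) = mex{0,1} = 2
g(6) = mex{0,1,2} = 3
g(7) = mex{0,1,2} = 3
So g(7) = 3.
Build the Grundy sequence for row B with g(k) = mex{g(k−s) : s ∈ {2, 3, 5}, s ≤ k}:
k:     0  1  2  3  4  5  6  7  8  9 10
g(k):  0  0  1  1  2  2  3  0  0  1  1
So g(10) = 1.
Grundy values for row C (subtraction set {3, 5, 7}):
g(0) = mex{} = 0
g(1) = mex{} = 0
g(2) = mex{} = 0
g(3) = mex{0} = 1
g(4) = mex{0} = 1
g(5) = mex{0} = 1
g(6) = mex{0,1} = 2
g(7) = mex{0,1} = 2
g(8) = mex{0,1} = 2
g(9) = mex{0,1,2} = 3
g(10) = mex{1,2} = 0
g(11) = mex{1,2} = 0
So g(11) = 0.
The value of a disjunctive sum is the nim-sum of the parts.
Combined value = 3 XOR 1 XOR 0 = 2.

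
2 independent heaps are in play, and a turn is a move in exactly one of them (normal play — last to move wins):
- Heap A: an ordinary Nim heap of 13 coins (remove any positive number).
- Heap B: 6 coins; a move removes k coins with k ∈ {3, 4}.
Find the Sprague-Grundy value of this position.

Heap A is a plain Nim heap of size 13, so its Grundy value is 13.
For heap B, compute g(0), g(1), … with moves {3, 4}:
k:     0  1  2  3  4  5  6
g(k):  0  0  0  1  1  1  2
So g(6) = 2.
The value of a disjunctive sum is the nim-sum of the parts.
Combined value = 13 ⊕ 2 = 15.

15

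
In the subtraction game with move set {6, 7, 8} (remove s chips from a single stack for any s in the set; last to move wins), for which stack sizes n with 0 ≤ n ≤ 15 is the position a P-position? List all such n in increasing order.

0, 1, 2, 3, 4, 5, 14, 15

Build the Grundy sequence with g(k) = mex{g(k−s) : s ∈ {6, 7, 8}, s ≤ k}:
k:     0  1  2  3  4  5  6  7  8  9 10 11 12 13 14 15
g(k):  0  0  0  0  0  0  1  1  1  1  1  1  2  2  0  0
The P-positions (g = 0) in 0..15 are 0, 1, 2, 3, 4, 5, 14, 15.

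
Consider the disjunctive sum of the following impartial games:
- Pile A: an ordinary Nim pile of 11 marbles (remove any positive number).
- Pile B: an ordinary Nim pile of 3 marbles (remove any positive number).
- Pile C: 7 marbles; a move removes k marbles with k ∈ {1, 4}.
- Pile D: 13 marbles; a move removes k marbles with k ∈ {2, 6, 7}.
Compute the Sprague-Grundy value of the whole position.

Pile A is a plain Nim pile of size 11, so its Grundy value is 11.
Pile B is a plain Nim pile of size 3, so its Grundy value is 3.
For pile C, compute g(0), g(1), … with moves {1, 4}:
g(0) = mex{} = 0
g(1) = mex{0} = 1
g(2) = mex{1} = 0
g(3) = mex{0} = 1
g(4) = mex{0,1} = 2
g(5) = mex{1,2} = 0
g(6) = mex{0} = 1
g(7) = mex{1} = 0
So g(7) = 0.
Grundy values for pile D (subtraction set {2, 6, 7}):
k:     0  1  2  3  4  5  6  7  8  9 10 11 12 13
g(k):  0  0  1  1  0  0  1  1  2  0  3  1  2  0
So g(13) = 0.
By the Sprague-Grundy theorem, the Grundy value of a sum of independent games is the XOR of the component values.
Combined value = 11 XOR 3 XOR 0 XOR 0 = 8.

8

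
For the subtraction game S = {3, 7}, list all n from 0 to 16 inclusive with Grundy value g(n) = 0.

Grundy values for subtraction set {3, 7}:
k:     0  1  2  3  4  5  6  7  8  9 10 11 12 13 14 15 16
g(k):  0  0  0  1  1  1  0  2  2  1  0  0  0  1  1  1  0
The P-positions (g = 0) in 0..16 are 0, 1, 2, 6, 10, 11, 12, 16.

0, 1, 2, 6, 10, 11, 12, 16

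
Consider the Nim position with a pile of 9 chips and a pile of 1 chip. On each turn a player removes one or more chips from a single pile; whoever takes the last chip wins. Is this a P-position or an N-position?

N-position

Compute the nim-sum pairwise:
9 XOR 1 = 8
The nim-sum is 8 ≠ 0, so this is an N-position: the player to move can win.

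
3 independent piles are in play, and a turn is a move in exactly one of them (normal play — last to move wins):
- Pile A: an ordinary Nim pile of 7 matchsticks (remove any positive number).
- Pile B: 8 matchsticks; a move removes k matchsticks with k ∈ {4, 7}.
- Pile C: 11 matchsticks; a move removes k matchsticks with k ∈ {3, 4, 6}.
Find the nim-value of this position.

5

Pile A is a plain Nim pile of size 7, so its Grundy value is 7.
For pile B, compute g(0), g(1), … with moves {4, 7}:
g(0) = mex{} = 0
g(1) = mex{} = 0
g(2) = mex{} = 0
g(3) = mex{} = 0
g(4) = mex{0} = 1
g(5) = mex{0} = 1
g(6) = mex{0} = 1
g(7) = mex{0} = 1
g(8) = mex{0,1} = 2
So g(8) = 2.
For pile C, compute g(0), g(1), … with moves {3, 4, 6}:
k:     0  1  2  3  4  5  6  7  8  9 10 11
g(k):  0  0  0  1  1  1  2  2  2  0  0  0
So g(11) = 0.
The value of a disjunctive sum is the nim-sum of the parts.
Combined value = 7 XOR 2 XOR 0 = 5.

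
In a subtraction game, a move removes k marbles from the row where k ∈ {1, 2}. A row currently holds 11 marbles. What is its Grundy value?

2

Compute g(0), g(1), … for moves {1, 2}:
g(0) = mex{} = 0
g(1) = mex{0} = 1
g(2) = mex{0,1} = 2
g(3) = mex{1,2} = 0
g(4) = mex{0,2} = 1
g(5) = mex{0,1} = 2
g(6) = mex{1,2} = 0
g(7) = mex{0,2} = 1
g(8) = mex{0,1} = 2
g(9) = mex{1,2} = 0
g(10) = mex{0,2} = 1
g(11) = mex{0,1} = 2
So g(11) = 2.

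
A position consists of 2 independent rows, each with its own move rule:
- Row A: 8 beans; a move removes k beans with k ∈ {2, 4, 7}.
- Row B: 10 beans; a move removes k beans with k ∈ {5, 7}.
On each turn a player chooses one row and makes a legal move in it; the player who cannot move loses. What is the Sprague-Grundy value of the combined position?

3

Build the Grundy sequence for row A with g(k) = mex{g(k−s) : s ∈ {2, 4, 7}, s ≤ k}:
k:     0  1  2  3  4  5  6  7  8
g(k):  0  0  1  1  2  2  0  3  1
So g(8) = 1.
Grundy values for row B (subtraction set {5, 7}):
g(0) = mex{} = 0
g(1) = mex{} = 0
g(2) = mex{} = 0
g(3) = mex{} = 0
g(4) = mex{} = 0
g(5) = mex{0} = 1
g(6) = mex{0} = 1
g(7) = mex{0} = 1
g(8) = mex{0} = 1
g(9) = mex{0} = 1
g(10) = mex{0,1} = 2
So g(10) = 2.
The value of a disjunctive sum is the nim-sum of the parts.
Combined value = 1 ⊕ 2 = 3.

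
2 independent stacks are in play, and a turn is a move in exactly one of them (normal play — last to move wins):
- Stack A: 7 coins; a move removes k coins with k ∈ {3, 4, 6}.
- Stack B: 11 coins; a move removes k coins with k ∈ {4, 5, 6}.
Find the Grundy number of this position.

Build the Grundy sequence for stack A with g(k) = mex{g(k−s) : s ∈ {3, 4, 6}, s ≤ k}:
k:     0  1  2  3  4  5  6  7
g(k):  0  0  0  1  1  1  2  2
So g(7) = 2.
Grundy values for stack B (subtraction set {4, 5, 6}):
g(0) = mex{} = 0
g(1) = mex{} = 0
g(2) = mex{} = 0
g(3) = mex{} = 0
g(4) = mex{0} = 1
g(5) = mex{0} = 1
g(6) = mex{0} = 1
g(7) = mex{0} = 1
g(8) = mex{0,1} = 2
g(9) = mex{0,1} = 2
g(10) = mex{1} = 0
g(11) = mex{1} = 0
So g(11) = 0.
The value of a disjunctive sum is the nim-sum of the parts.
Combined value = 2 ⊕ 0 = 2.

2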